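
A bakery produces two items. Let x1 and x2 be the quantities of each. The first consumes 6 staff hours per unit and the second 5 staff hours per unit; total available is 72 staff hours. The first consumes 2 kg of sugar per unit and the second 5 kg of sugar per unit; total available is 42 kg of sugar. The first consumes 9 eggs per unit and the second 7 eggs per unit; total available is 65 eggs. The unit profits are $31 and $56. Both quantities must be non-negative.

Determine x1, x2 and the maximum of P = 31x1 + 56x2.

x1 = 1, x2 = 8, maximum P = 479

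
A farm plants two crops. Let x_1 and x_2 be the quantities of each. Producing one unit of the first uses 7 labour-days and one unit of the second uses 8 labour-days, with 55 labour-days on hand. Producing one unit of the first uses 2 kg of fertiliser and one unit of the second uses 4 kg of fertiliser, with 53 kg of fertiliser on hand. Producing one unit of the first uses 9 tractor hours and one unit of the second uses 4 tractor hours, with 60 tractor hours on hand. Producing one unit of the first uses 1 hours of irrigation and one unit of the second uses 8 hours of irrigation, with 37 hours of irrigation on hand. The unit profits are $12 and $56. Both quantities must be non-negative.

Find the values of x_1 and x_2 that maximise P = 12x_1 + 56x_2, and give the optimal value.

Extreme points and P = 12x_1 + 56x_2:
  (0, 0) → P = 0
  (0, 37/8) → P = 259
  (20/3, 0) → P = 80
  (65/11, 75/44) → P = 1830/11
  (3, 17/4) → P = 274

x_1 = 3, x_2 = 17/4, maximum P = 274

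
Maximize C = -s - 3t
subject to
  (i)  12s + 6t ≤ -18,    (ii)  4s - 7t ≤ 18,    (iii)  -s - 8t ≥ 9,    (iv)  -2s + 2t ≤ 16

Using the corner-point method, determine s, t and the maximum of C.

s = -74/3, t = -50/3, maximum C = 224/3

Corner points and C = -s - 3t:
  (-1/6, -8/3) → C = 49/6
  (-1, -1) → C = 4
  (-74/3, -50/3) → C = 224/3
  (-73/9, -1/9) → C = 76/9

The binding constraints are 4s - 7t = 18 and -2s + 2t = 16.
Solving simultaneously gives s = -74/3, t = -50/3.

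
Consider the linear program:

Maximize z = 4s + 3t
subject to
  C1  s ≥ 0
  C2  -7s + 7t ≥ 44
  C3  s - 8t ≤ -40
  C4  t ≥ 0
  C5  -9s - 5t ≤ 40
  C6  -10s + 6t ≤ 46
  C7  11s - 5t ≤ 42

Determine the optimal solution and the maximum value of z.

s = 241/8, t = 463/8, maximum z = 2353/8

Feasible corners and z = 4s + 3t:
  (0, 44/7) → z = 132/7
  (0, 23/3) → z = 23
  (257/21, 389/21) → z = 2195/21
  (241/8, 463/8) → z = 2353/8

The optimum lies where -10s + 6t = 46 and 11s - 5t = 42.
Solving simultaneously gives s = 241/8, t = 463/8.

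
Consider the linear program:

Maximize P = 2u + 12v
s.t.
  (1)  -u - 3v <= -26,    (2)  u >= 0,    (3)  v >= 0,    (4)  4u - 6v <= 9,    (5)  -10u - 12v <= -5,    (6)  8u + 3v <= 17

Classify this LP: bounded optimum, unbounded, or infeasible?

infeasible

The boundaries -u - 3v = -26 and u = 0 meet at (0, 26/3), but that point violates 8u + 3v ≤ 17. Every candidate vertex is excluded by some other constraint, so the feasible region is empty.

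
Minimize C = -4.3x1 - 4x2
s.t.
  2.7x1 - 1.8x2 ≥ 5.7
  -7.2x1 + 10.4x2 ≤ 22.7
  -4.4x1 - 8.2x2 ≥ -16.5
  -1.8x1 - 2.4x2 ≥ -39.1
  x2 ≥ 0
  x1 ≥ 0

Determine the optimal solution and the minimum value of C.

Feasible corners and C = -4.3x1 - 4x2:
  (1274/501, 649/1002) → C = -33881/2505
  (19/9, 0) → C = -817/90
  (15/4, 0) → C = -129/8

The optimum lies where -4.4x1 - 8.2x2 = -16.5 and x2 = 0.
Solving simultaneously gives x1 = 15/4, x2 = 0.

x1 = 3.75, x2 = 0, minimum C = -16.125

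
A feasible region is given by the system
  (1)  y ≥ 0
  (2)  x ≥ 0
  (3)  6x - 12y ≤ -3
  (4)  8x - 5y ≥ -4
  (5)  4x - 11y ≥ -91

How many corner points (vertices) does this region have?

4

The feasible vertices (each the meet of two boundaries and inside every other half-plane) are:
  (0, 1/4)
  (0, 4/5)
  (353/6, 89/3)
  (411/68, 178/17)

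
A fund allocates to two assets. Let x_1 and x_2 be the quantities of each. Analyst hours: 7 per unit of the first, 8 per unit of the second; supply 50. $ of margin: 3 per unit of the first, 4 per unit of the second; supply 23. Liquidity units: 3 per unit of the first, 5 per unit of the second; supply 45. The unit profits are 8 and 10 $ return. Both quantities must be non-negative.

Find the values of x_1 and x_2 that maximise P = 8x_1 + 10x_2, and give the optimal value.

Vertices and P = 8x_1 + 10x_2:
  (0, 0) → P = 0
  (0, 23/4) → P = 115/2
  (50/7, 0) → P = 400/7
  (4, 11/4) → P = 119/2

At the optimal vertex, 7x_1 + 8x_2 = 50 and 3x_1 + 4x_2 = 23.
Solving simultaneously gives x_1 = 4, x_2 = 11/4.

x_1 = 4, x_2 = 11/4, maximum P = 119/2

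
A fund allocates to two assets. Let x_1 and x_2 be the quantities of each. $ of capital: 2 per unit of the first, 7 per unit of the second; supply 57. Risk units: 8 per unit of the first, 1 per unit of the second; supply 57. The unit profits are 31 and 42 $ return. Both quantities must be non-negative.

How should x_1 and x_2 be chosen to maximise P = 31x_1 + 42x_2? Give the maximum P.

Feasible corners and P = 31x_1 + 42x_2:
  (0, 0) → P = 0
  (0, 57/7) → P = 342
  (57/8, 0) → P = 1767/8
  (19/3, 19/3) → P = 1387/3

x_1 = 19/3, x_2 = 19/3, maximum P = 1387/3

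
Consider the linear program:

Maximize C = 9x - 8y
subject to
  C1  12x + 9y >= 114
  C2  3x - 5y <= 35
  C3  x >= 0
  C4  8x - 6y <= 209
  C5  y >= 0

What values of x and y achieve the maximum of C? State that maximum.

The feasible region is unbounded (it extends along (0, 1), (3, 4)), but C strictly decreases along every unbounded feasible direction, so there is no improving ray and the maximum is attained at a vertex.

The optimum lies where 3x - 5y = 35 and 8x - 6y = 209.
Solving simultaneously gives x = 835/22, y = 347/22.

x = 835/22, y = 347/22, maximum C = 4739/22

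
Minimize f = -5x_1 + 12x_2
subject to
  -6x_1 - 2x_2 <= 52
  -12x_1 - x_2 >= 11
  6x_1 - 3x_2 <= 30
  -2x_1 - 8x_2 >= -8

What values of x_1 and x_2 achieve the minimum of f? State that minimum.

x_1 = -16/5, x_2 = -82/5, minimum f = -904/5

Extreme points and f = -5x_1 + 12x_2:
  (-16/5, -82/5) → f = -904/5
  (-108/11, 38/11) → f = 996/11
  (-1/14, -71/7) → f = -1699/14
  (-48/47, 59/47) → f = 948/47

At the optimal vertex, -6x_1 - 2x_2 = 52 and 6x_1 - 3x_2 = 30.
Solving simultaneously gives x_1 = -16/5, x_2 = -82/5.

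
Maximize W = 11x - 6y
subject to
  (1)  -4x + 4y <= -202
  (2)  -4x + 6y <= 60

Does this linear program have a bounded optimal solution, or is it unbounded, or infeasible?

From the feasible point (363/2, 131), moving in the direction (6, 4) keeps every constraint satisfied while W increases without bound.

unbounded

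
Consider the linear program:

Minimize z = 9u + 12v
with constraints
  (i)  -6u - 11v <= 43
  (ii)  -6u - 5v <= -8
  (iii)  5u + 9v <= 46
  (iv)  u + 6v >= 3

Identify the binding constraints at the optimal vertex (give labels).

(ii) and (iv)

Feasible corners and z = 9u + 12v:
  (-158/29, 236/29) → z = 1410/29
  (33/31, 10/31) → z = 417/31
  (83/7, -31/21) → z = 89

The minimum is at (33/31, 10/31). Substituting into each constraint, equality holds for (ii) and (iv); the remaining constraints have slack.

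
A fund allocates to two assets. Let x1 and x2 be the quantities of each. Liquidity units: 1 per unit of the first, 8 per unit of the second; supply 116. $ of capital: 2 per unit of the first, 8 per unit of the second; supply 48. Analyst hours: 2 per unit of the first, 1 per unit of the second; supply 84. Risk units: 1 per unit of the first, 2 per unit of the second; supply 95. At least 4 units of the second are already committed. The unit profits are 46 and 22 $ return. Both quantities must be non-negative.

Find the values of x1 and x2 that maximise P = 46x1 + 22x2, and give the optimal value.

x1 = 8, x2 = 4, maximum P = 456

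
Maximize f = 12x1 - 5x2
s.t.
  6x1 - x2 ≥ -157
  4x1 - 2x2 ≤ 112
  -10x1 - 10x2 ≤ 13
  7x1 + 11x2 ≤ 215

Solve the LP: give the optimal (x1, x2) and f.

x1 = 831/29, x2 = 38/29, maximum f = 9782/29

Extreme points and f = 12x1 - 5x2:
  (-1583/70, 746/35) → f = -13228/35
  (-1512/73, 2389/73) → f = -30089/73
  (547/30, -293/15) → f = 4747/15
  (831/29, 38/29) → f = 9782/29

At the optimal vertex, 4x1 - 2x2 = 112 and 7x1 + 11x2 = 215.
Solving simultaneously gives x1 = 831/29, x2 = 38/29.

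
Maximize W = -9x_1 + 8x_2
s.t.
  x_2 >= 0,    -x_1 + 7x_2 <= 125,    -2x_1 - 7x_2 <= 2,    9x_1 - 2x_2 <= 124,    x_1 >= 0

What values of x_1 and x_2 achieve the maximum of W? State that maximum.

x_1 = 0, x_2 = 125/7, maximum W = 1000/7

Feasible corners and W = -9x_1 + 8x_2:
  (124/9, 0) → W = -124
  (0, 0) → W = 0
  (1118/61, 1249/61) → W = -70/61
  (0, 125/7) → W = 1000/7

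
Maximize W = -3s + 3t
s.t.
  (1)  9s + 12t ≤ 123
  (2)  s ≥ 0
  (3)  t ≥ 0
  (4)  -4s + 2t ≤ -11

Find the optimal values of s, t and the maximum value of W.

Extreme points and W = -3s + 3t:
  (41/3, 0) → W = -41
  (63/11, 131/22) → W = 15/22
  (11/4, 0) → W = -33/4

At the optimal vertex, 9s + 12t = 123 and -4s + 2t = -11.
Solving simultaneously gives s = 63/11, t = 131/22.

s = 63/11, t = 131/22, maximum W = 15/22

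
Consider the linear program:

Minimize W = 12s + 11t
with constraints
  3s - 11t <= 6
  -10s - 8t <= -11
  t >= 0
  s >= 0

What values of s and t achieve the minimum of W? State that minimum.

s = 11/10, t = 0, minimum W = 66/5

Vertices and W = 12s + 11t:
  (2, 0) → W = 24
  (11/10, 0) → W = 66/5
  (0, 11/8) → W = 121/8
The feasible region is unbounded (it extends along (0, 1), (11, 3)), but W strictly increases along every unbounded feasible direction, so there is no improving ray and the minimum is attained at a vertex.

At the optimal vertex, -10s - 8t = -11 and t = 0.
Solving simultaneously gives s = 11/10, t = 0.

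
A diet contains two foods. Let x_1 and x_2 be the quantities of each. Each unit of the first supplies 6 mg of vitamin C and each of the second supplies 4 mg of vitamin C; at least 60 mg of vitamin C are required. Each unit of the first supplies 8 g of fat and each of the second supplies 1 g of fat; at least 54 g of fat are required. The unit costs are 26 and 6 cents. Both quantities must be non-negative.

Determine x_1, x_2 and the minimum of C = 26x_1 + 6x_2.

x_1 = 6, x_2 = 6, minimum C = 192

Extreme points and C = 26x_1 + 6x_2:
  (0, 54) → C = 324
  (10, 0) → C = 260
  (6, 6) → C = 192
The feasible region is unbounded (it extends along (0, 1), (1, 0)), but C strictly increases along every unbounded feasible direction, so there is no improving ray and the minimum is attained at a vertex.

The binding constraints are 6x_1 + 4x_2 = 60 and 8x_1 + x_2 = 54.
Solving simultaneously gives x_1 = 6, x_2 = 6.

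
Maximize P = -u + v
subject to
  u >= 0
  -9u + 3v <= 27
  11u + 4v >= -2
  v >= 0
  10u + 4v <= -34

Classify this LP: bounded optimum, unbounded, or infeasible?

The boundaries u = 0 and -9u + 3v = 27 meet at (0, 9), but that point violates 10u + 4v ≤ -34. Every candidate vertex is excluded by some other constraint, so the feasible region is empty.

infeasible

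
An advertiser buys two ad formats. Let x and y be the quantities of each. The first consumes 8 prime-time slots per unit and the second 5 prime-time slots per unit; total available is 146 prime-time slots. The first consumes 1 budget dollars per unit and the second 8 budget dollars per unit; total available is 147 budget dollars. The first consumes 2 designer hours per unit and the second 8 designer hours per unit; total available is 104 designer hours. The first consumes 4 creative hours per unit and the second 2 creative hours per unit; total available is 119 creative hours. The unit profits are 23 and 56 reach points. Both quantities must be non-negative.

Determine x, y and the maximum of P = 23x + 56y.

x = 12, y = 10, maximum P = 836

Feasible corners and P = 23x + 56y:
  (0, 0) → P = 0
  (0, 13) → P = 728
  (73/4, 0) → P = 1679/4
  (12, 10) → P = 836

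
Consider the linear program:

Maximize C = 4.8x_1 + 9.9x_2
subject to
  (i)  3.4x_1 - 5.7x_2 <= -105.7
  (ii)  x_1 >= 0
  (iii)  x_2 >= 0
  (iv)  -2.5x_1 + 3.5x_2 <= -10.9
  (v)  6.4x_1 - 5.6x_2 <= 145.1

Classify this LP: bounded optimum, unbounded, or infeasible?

The boundaries 3.4x_1 - 5.7x_2 = -105.7 and x_1 = 0 meet at (0, 1057/57), but that point violates -2.5x_1 + 3.5x_2 ≤ -10.9. Every candidate vertex is excluded by some other constraint, so the feasible region is empty.

infeasible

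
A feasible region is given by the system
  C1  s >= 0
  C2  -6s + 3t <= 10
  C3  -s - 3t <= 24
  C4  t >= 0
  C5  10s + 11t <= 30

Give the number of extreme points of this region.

3

The feasible vertices (each the meet of two boundaries and inside every other half-plane) are:
  (0, 0)
  (0, 30/11)
  (3, 0)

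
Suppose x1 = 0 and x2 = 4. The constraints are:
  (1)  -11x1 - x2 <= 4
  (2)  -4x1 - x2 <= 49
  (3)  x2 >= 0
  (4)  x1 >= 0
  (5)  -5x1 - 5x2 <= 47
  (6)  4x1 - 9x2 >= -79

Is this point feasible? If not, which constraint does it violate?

(1): -4 ≤ 4 ✓
(2): -4 ≤ 49 ✓
(3): 4 ≥ 0 ✓
(4): 0 ≥ 0 ✓
(5): -20 ≤ 47 ✓
(6): -36 ≥ -79 ✓

feasible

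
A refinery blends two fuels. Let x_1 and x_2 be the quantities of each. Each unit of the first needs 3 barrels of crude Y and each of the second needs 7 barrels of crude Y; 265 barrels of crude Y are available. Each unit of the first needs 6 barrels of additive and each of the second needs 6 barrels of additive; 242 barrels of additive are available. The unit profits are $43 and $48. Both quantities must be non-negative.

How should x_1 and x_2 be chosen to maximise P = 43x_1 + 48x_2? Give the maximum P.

Vertices and P = 43x_1 + 48x_2:
  (0, 0) → P = 0
  (0, 265/7) → P = 12720/7
  (121/3, 0) → P = 5203/3
  (13/3, 36) → P = 5743/3

At the optimal vertex, 3x_1 + 7x_2 = 265 and 6x_1 + 6x_2 = 242.
Solving simultaneously gives x_1 = 13/3, x_2 = 36.

x_1 = 13/3, x_2 = 36, maximum P = 5743/3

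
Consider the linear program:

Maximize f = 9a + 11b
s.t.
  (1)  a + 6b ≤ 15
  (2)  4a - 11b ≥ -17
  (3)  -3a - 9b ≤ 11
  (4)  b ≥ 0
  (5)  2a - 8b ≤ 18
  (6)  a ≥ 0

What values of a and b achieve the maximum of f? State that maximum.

Vertices and f = 9a + 11b:
  (9/5, 11/5) → f = 202/5
  (57/5, 3/5) → f = 546/5
  (0, 17/11) → f = 17
  (9, 0) → f = 81
  (0, 0) → f = 0

a = 57/5, b = 3/5, maximum f = 546/5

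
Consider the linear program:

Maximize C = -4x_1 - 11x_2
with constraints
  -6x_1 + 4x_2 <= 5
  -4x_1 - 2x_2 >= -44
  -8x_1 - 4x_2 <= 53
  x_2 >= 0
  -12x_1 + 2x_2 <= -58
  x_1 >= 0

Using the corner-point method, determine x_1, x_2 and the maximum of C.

x_1 = 29/6, x_2 = 0, maximum C = -58/3

Feasible corners and C = -4x_1 - 11x_2:
  (11, 0) → C = -44
  (51/8, 37/4) → C = -509/4
  (29/6, 0) → C = -58/3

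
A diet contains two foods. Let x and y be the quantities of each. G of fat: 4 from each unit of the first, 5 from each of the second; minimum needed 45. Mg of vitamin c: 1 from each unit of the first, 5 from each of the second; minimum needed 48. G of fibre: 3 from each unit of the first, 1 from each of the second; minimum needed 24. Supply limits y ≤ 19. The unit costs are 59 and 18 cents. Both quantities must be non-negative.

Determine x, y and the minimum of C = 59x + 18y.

x = 5/3, y = 19, minimum C = 1321/3

Feasible corners and C = 59x + 18y:
  (48, 0) → C = 2832
  (36/7, 60/7) → C = 3204/7
  (5/3, 19) → C = 1321/3
The feasible region is unbounded (it extends along (1, 0)), but C strictly increases along every unbounded feasible direction, so there is no improving ray and the minimum is attained at a vertex.

The binding constraints are 3x + y = 24 and y = 19.
Solving simultaneously gives x = 5/3, y = 19.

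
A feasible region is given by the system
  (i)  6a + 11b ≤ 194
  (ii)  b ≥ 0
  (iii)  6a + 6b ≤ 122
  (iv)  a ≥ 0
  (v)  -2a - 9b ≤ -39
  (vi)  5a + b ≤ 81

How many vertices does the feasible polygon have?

Intersecting each pair of boundary lines and keeping only the points that satisfy every inequality leaves:
  (89/15, 72/5)
  (0, 194/11)
  (91/6, 31/6)
  (0, 13/3)
  (690/43, 33/43)

5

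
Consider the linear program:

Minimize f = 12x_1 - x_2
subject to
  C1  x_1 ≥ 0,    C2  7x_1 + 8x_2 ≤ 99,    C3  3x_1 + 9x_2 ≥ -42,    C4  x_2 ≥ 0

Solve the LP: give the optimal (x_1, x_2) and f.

x_1 = 0, x_2 = 99/8, minimum f = -99/8

Feasible corners and f = 12x_1 - x_2:
  (0, 99/8) → f = -99/8
  (0, 0) → f = 0
  (99/7, 0) → f = 1188/7

The optimum lies where x_1 = 0 and 7x_1 + 8x_2 = 99.
Solving simultaneously gives x_1 = 0, x_2 = 99/8.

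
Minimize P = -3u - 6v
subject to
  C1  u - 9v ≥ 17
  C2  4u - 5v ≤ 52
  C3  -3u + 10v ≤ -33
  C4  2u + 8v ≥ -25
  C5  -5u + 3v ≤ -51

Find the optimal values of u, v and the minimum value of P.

u = 383/31, v = -16/31, minimum P = -1053/31

The optimum lies where u - 9v = 17 and 4u - 5v = 52.
Solving simultaneously gives u = 383/31, v = -16/31.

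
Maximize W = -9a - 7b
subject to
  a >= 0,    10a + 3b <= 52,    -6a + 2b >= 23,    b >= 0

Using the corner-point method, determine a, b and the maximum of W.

a = 0, b = 23/2, maximum W = -161/2

Extreme points and W = -9a - 7b:
  (0, 52/3) → W = -364/3
  (0, 23/2) → W = -161/2
  (35/38, 271/19) → W = -4109/38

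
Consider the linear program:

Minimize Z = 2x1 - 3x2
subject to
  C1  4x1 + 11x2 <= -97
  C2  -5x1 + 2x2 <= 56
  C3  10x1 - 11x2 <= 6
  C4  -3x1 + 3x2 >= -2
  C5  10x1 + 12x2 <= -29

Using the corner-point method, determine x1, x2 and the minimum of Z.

Feasible corners and Z = 2x1 - 3x2:
  (-90/7, -29/7) → Z = -93/7
  (-13/2, -71/11) → Z = 70/11
  (-628/35, -118/7) → Z = 514/35

x1 = -90/7, x2 = -29/7, minimum Z = -93/7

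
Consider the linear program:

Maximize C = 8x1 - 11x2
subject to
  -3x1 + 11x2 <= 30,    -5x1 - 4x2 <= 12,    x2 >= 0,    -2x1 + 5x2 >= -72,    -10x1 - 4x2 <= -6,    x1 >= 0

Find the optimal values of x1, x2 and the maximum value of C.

Corner points and C = 8x1 - 11x2:
  (942/7, 276/7) → C = 4500/7
  (0, 30/11) → C = -30
  (36, 0) → C = 288
  (3/5, 0) → C = 24/5
  (0, 3/2) → C = -33/2

At the optimal vertex, -3x1 + 11x2 = 30 and -2x1 + 5x2 = -72.
Solving simultaneously gives x1 = 942/7, x2 = 276/7.

x1 = 942/7, x2 = 276/7, maximum C = 4500/7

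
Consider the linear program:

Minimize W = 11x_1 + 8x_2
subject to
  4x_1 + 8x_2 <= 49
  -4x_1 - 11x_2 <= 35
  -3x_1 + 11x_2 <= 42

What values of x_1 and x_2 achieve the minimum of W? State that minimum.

x_1 = -11, x_2 = 9/11, minimum W = -1259/11

Vertices and W = 11x_1 + 8x_2:
  (273/4, -28) → W = 2107/4
  (203/68, 315/68) → W = 4753/68
  (-11, 9/11) → W = -1259/11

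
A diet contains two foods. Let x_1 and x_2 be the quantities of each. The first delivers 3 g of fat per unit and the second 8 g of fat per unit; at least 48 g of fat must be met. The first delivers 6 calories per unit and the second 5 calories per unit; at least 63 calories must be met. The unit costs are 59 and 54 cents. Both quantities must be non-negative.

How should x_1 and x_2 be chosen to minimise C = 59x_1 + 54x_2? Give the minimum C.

Vertices and C = 59x_1 + 54x_2:
  (0, 63/5) → C = 3402/5
  (16, 0) → C = 944
  (8, 3) → C = 634
The feasible region is unbounded (it extends along (0, 1), (1, 0)), but C strictly increases along every unbounded feasible direction, so there is no improving ray and the minimum is attained at a vertex.

x_1 = 8, x_2 = 3, minimum C = 634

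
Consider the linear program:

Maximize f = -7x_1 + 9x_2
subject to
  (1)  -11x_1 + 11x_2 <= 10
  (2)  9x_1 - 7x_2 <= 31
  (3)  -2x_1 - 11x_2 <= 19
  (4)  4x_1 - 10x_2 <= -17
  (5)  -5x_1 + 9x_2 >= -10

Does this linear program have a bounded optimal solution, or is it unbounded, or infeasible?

bounded optimum

Feasible corners and f = -7x_1 + 9x_2:
  (411/22, 431/22) → f = 501/11
  (29/22, 49/22) → f = 119/11
  (429/62, 277/62) → f = -255/31
The feasible region has finitely many vertices and no improving ray; the maximum is 501/11 at (411/22, 431/22).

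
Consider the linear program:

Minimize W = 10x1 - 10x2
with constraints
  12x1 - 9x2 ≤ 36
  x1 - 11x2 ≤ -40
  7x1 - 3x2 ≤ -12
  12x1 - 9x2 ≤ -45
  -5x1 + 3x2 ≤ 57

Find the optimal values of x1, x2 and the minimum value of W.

x1 = 45/2, x2 = 113/2, minimum W = -340

Vertices and W = 10x1 - 10x2:
  (-45/41, 145/41) → W = -1900/41
  (-39/4, 11/4) → W = -125
  (1, 19/3) → W = -160/3
  (45/2, 113/2) → W = -340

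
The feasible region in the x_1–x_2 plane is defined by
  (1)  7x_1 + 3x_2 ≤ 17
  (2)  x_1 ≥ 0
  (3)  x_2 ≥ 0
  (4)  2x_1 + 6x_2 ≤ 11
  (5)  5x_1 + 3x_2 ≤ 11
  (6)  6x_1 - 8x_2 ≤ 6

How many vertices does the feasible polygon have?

5

Pairwise boundary intersections that survive every other constraint:
  (0, 0)
  (0, 11/6)
  (1, 0)
  (11/8, 11/8)
  (53/29, 18/29)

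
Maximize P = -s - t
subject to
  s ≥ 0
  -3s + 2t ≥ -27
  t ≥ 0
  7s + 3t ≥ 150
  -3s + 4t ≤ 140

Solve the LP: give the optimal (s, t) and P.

Vertices and P = -s - t:
  (381/23, 261/23) → P = -642/23
  (194/3, 167/2) → P = -889/6
  (180/37, 1430/37) → P = -1610/37

The binding constraints are -3s + 2t = -27 and 7s + 3t = 150.
Solving simultaneously gives s = 381/23, t = 261/23.

s = 381/23, t = 261/23, maximum P = -642/23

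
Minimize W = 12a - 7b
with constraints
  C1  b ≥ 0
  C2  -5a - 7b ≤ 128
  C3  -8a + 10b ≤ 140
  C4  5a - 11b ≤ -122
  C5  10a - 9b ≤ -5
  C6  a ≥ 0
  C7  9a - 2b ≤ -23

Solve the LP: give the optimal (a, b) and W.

Vertices and W = 12a - 7b:
  (0, 14) → W = -98
  (25/37, 538/37) → W = -3466/37
  (0, 23/2) → W = -161/2

The binding constraints are -8a + 10b = 140 and a = 0.
Solving simultaneously gives a = 0, b = 14.

a = 0, b = 14, minimum W = -98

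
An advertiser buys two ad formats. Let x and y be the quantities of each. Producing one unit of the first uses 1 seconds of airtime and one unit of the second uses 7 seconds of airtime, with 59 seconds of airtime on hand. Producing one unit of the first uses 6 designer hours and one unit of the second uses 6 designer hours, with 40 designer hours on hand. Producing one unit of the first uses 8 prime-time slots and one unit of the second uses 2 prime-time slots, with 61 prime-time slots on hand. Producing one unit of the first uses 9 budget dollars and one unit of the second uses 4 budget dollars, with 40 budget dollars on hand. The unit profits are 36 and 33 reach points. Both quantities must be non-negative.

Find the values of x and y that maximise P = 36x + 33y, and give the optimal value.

Corner points and P = 36x + 33y:
  (0, 0) → P = 0
  (0, 20/3) → P = 220
  (40/9, 0) → P = 160
  (8/3, 4) → P = 228

The binding constraints are 6x + 6y = 40 and 9x + 4y = 40.
Solving simultaneously gives x = 8/3, y = 4.

x = 8/3, y = 4, maximum P = 228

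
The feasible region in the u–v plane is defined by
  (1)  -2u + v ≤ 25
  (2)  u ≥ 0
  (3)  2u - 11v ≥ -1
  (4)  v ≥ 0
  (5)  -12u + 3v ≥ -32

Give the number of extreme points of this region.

Of the 10 pairwise boundary intersections, those satisfying every inequality are:
  (0, 1/11)
  (0, 0)
  (355/126, 38/63)
  (8/3, 0)

4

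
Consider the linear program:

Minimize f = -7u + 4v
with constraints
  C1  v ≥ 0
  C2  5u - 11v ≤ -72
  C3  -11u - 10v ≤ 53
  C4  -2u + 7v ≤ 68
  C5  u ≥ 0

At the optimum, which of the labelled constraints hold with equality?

Vertices and f = -7u + 4v:
  (244/13, 196/13) → f = -924/13
  (0, 72/11) → f = 288/11
  (0, 68/7) → f = 272/7

The minimum is at (244/13, 196/13). Substituting into each constraint, equality holds for C2 and C4; the remaining constraints have slack.

C2 and C4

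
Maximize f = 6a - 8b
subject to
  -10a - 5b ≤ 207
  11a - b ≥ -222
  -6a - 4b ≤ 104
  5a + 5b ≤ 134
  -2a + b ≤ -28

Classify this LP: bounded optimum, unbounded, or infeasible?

From the feasible point (4/7, -188/7), moving in the direction (4, -6) keeps every constraint satisfied while f increases without bound.

unbounded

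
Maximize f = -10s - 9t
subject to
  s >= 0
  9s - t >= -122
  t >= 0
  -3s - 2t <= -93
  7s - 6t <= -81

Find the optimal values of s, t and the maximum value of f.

s = 99/8, t = 447/16, maximum f = -6003/16

Feasible corners and f = -10s - 9t:
  (0, 122) → f = -1098
  (0, 93/2) → f = -837/2
  (99/8, 447/16) → f = -6003/16
The feasible region is unbounded (it extends along (6, 7), (1, 9)), but f strictly decreases along every unbounded feasible direction, so there is no improving ray and the maximum is attained at a vertex.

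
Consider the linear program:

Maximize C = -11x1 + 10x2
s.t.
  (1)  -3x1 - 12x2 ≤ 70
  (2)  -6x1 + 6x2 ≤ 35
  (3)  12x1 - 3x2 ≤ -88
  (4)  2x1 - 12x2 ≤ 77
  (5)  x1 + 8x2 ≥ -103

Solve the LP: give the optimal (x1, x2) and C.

x1 = -28/3, x2 = -7/2, maximum C = 203/3

Corner points and C = -11x1 + 10x2:
  (-28/3, -7/2) → C = 203/3
  (-422/51, -64/17) → C = 2722/51
  (-47/6, -2) → C = 397/6

The optimum lies where -3x1 - 12x2 = 70 and -6x1 + 6x2 = 35.
Solving simultaneously gives x1 = -28/3, x2 = -7/2.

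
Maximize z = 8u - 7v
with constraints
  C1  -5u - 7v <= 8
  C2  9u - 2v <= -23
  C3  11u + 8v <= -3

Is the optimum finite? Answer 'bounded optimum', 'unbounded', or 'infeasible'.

Vertices and z = 8u - 7v:
  (-177/73, 43/73) → z = -1717/73
  (-95/47, 113/47) → z = -33
The feasible region has finitely many vertices and no improving ray; the maximum is -1717/73 at (-177/73, 43/73).

bounded optimum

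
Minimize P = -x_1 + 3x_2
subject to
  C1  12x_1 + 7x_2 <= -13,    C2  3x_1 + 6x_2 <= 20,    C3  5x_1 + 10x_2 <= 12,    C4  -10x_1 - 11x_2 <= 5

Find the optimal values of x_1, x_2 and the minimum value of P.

x_1 = -54/31, x_2 = 35/31, minimum P = 159/31

Extreme points and P = -x_1 + 3x_2:
  (-214/85, 209/85) → P = 841/85
  (-54/31, 35/31) → P = 159/31
  (-182/45, 29/9) → P = 617/45

The optimum lies where 12x_1 + 7x_2 = -13 and -10x_1 - 11x_2 = 5.
Solving simultaneously gives x_1 = -54/31, x_2 = 35/31.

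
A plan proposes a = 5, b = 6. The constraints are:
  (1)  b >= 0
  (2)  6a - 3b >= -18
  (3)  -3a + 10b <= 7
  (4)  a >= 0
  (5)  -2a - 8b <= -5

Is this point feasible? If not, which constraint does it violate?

not feasible — violates (3)

Constraint (3): -3a + 10b = 45, which is not ≤ 7. All other constraints are satisfied.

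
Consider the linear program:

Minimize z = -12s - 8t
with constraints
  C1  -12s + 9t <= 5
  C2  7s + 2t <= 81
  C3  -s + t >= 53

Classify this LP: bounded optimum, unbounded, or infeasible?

The boundaries -12s + 9t = 5 and 7s + 2t = 81 meet at (719/87, 1007/87), but that point violates -s + t ≥ 53. Every candidate vertex is excluded by some other constraint, so the feasible region is empty.

infeasible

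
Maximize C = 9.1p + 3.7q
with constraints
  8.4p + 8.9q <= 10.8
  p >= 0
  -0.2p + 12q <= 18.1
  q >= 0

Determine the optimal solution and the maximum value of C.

Extreme points and C = 9.1p + 3.7q:
  (0, 108/89) → C = 1998/445
  (9/7, 0) → C = 117/10
  (0, 0) → C = 0

The binding constraints are 8.4p + 8.9q = 10.8 and q = 0.
Solving simultaneously gives p = 9/7, q = 0.

p = 9/7, q = 0, maximum C = 117/10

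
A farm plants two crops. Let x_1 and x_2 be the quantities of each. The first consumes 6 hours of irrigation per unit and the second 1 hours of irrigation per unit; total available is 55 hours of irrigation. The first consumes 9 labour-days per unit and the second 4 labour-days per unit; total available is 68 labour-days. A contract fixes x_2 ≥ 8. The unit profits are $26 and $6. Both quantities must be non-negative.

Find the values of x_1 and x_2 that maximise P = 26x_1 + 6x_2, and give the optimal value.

x_1 = 4, x_2 = 8, maximum P = 152

Vertices and P = 26x_1 + 6x_2:
  (0, 17) → P = 102
  (0, 8) → P = 48
  (4, 8) → P = 152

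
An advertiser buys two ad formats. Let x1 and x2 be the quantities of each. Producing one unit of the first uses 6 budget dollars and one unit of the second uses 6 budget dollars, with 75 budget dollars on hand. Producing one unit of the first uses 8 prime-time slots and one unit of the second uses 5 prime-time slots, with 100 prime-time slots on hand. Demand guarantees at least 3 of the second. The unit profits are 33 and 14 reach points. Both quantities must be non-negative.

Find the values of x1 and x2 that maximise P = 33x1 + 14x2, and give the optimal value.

x1 = 19/2, x2 = 3, maximum P = 711/2

Vertices and P = 33x1 + 14x2:
  (0, 25/2) → P = 175
  (0, 3) → P = 42
  (19/2, 3) → P = 711/2

The optimum lies where 6x1 + 6x2 = 75 and x2 = 3.
Solving simultaneously gives x1 = 19/2, x2 = 3.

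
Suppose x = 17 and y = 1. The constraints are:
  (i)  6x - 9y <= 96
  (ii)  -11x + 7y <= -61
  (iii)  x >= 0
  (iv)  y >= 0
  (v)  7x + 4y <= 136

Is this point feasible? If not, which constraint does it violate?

(i): 93 ≤ 96 ✓
(ii): -180 ≤ -61 ✓
(iii): 17 ≥ 0 ✓
(iv): 1 ≥ 0 ✓
(v): 123 ≤ 136 ✓

feasible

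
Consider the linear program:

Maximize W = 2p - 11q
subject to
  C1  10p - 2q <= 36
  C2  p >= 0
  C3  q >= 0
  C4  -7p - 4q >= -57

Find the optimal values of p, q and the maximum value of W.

p = 18/5, q = 0, maximum W = 36/5

Corner points and W = 2p - 11q:
  (18/5, 0) → W = 36/5
  (43/9, 53/9) → W = -497/9
  (0, 0) → W = 0
  (0, 57/4) → W = -627/4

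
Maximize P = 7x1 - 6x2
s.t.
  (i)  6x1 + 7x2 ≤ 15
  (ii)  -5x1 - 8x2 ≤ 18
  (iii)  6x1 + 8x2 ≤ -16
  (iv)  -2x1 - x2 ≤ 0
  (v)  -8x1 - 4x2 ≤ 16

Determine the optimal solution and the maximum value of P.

Corner points and P = 7x1 - 6x2:
  (2, -7/2) → P = 35
  (18/11, -36/11) → P = 342/11
  (8/5, -16/5) → P = 152/5

The optimum lies where -5x1 - 8x2 = 18 and 6x1 + 8x2 = -16.
Solving simultaneously gives x1 = 2, x2 = -7/2.

x1 = 2, x2 = -7/2, maximum P = 35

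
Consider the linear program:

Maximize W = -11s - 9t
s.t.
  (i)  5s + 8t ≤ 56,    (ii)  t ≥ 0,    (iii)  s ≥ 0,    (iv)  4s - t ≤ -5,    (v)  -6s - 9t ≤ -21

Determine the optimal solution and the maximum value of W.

Corner points and W = -11s - 9t:
  (0, 7) → W = -63
  (16/37, 249/37) → W = -2417/37
  (0, 5) → W = -45

At the optimal vertex, s = 0 and 4s - t = -5.
Solving simultaneously gives s = 0, t = 5.

s = 0, t = 5, maximum W = -45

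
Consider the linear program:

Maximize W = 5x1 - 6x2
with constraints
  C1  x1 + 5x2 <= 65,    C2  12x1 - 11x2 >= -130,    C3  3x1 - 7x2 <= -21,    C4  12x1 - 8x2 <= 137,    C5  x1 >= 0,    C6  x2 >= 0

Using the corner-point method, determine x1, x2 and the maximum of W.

Feasible corners and W = 5x1 - 6x2:
  (65/71, 910/71) → W = -5135/71
  (175/11, 108/11) → W = 227/11
  (0, 130/11) → W = -780/11
  (0, 3) → W = -18

x1 = 175/11, x2 = 108/11, maximum W = 227/11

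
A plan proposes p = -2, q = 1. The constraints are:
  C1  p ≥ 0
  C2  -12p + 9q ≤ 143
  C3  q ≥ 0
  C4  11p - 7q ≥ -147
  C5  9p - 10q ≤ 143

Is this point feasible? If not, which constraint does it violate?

not feasible — violates C1

Constraint C1: p = -2, which is not ≥ 0. All other constraints are satisfied.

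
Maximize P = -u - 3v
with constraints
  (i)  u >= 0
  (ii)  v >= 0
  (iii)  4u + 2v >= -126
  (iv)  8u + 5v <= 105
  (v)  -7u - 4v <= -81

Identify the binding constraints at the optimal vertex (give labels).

(ii) and (v)

Extreme points and P = -u - 3v:
  (0, 21) → P = -63
  (0, 81/4) → P = -243/4
  (105/8, 0) → P = -105/8
  (81/7, 0) → P = -81/7

The maximum is at (81/7, 0). Substituting into each constraint, equality holds for (ii) and (v); the remaining constraints have slack.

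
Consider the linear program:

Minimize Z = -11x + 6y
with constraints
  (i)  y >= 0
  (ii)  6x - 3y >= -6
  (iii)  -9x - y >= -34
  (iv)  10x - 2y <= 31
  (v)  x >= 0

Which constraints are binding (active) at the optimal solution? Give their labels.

Vertices and Z = -11x + 6y:
  (31/10, 0) → Z = -341/10
  (0, 0) → Z = 0
  (32/11, 86/11) → Z = 164/11
  (0, 2) → Z = 12
  (99/28, 61/28) → Z = -723/28

The minimum is at (31/10, 0). Substituting into each constraint, equality holds for (i) and (iv); the remaining constraints have slack.

(i) and (iv)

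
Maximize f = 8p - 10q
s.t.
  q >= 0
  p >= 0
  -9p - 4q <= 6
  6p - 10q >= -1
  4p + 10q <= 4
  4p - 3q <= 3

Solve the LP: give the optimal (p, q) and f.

Corner points and f = 8p - 10q:
  (0, 0) → f = 0
  (3/4, 0) → f = 6
  (0, 1/10) → f = -1
  (3/10, 7/25) → f = -2/5
  (21/26, 1/13) → f = 74/13

p = 3/4, q = 0, maximum f = 6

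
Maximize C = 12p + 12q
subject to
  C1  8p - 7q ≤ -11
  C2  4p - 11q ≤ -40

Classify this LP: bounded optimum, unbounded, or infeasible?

From the feasible point (53/20, 23/5), moving in the direction (7, 8) keeps every constraint satisfied while C increases without bound.

unbounded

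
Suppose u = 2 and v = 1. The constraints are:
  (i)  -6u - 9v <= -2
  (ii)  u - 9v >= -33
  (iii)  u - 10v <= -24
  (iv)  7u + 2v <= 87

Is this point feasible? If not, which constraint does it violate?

Constraint (iii): u - 10v = -8, which is not ≤ -24. All other constraints are satisfied.

not feasible — violates (iii)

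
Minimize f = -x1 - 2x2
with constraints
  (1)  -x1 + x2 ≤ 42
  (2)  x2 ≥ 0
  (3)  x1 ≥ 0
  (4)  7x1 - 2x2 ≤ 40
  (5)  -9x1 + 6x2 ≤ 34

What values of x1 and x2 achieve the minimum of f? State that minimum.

The optimum lies where 7x1 - 2x2 = 40 and -9x1 + 6x2 = 34.
Solving simultaneously gives x1 = 77/6, x2 = 299/12.

x1 = 77/6, x2 = 299/12, minimum f = -188/3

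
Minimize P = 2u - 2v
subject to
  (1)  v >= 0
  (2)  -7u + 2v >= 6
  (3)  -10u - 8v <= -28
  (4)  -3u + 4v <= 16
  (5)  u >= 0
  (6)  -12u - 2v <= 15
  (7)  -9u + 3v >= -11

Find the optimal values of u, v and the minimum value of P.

Feasible corners and P = 2u - 2v:
  (2/19, 64/19) → P = -124/19
  (4/11, 47/11) → P = -86/11
  (0, 7/2) → P = -7
  (0, 4) → P = -8

The binding constraints are -3u + 4v = 16 and u = 0.
Solving simultaneously gives u = 0, v = 4.

u = 0, v = 4, minimum P = -8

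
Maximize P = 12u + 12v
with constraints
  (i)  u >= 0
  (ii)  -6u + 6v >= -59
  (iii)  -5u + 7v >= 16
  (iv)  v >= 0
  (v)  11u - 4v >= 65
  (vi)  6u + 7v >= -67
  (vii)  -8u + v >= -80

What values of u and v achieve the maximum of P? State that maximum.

Extreme points and P = 12u + 12v:
  (173/19, 167/19) → P = 4080/19
  (192/17, 176/17) → P = 4416/17
  (85/7, 120/7) → P = 2460/7

u = 85/7, v = 120/7, maximum P = 2460/7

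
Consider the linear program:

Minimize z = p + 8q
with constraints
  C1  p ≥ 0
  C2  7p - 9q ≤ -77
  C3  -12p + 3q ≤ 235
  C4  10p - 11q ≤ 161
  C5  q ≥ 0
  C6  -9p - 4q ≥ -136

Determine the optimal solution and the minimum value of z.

p = 0, q = 77/9, minimum z = 616/9

Feasible corners and z = p + 8q:
  (0, 77/9) → z = 616/9
  (0, 34) → z = 272
  (916/109, 1645/109) → z = 14076/109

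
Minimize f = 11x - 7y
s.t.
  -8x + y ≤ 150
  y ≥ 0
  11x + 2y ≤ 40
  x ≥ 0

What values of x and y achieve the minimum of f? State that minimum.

x = 0, y = 20, minimum f = -140

Feasible corners and f = 11x - 7y:
  (40/11, 0) → f = 40
  (0, 0) → f = 0
  (0, 20) → f = -140

At the optimal vertex, 11x + 2y = 40 and x = 0.
Solving simultaneously gives x = 0, y = 20.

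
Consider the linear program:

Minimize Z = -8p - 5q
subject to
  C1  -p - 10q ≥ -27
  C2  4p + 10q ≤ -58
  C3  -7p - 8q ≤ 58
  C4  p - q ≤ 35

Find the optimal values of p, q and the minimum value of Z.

p = 146/7, q = -99/7, minimum Z = -673/7

Vertices and Z = -8p - 5q:
  (-58/19, -87/19) → Z = 899/19
  (146/7, -99/7) → Z = -673/7
  (74/5, -101/5) → Z = -87/5

The optimum lies where 4p + 10q = -58 and p - q = 35.
Solving simultaneously gives p = 146/7, q = -99/7.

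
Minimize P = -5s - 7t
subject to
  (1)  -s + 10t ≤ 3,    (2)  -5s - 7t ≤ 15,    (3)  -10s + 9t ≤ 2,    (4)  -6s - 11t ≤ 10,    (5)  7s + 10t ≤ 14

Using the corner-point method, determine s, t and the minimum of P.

s = 254/17, t = -154/17, minimum P = -192/17

Vertices and P = -5s - 7t:
  (1/13, 4/13) → P = -33/13
  (11/8, 7/16) → P = -159/16
  (-28/41, -22/41) → P = 294/41
  (254/17, -154/17) → P = -192/17

At the optimal vertex, -6s - 11t = 10 and 7s + 10t = 14.
Solving simultaneously gives s = 254/17, t = -154/17.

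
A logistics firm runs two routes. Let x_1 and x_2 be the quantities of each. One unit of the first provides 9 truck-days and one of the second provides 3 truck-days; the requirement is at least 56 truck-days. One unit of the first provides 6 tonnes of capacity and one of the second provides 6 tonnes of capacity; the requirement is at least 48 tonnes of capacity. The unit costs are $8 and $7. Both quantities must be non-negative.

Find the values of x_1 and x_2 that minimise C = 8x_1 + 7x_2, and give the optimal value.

x_1 = 16/3, x_2 = 8/3, minimum C = 184/3

Feasible corners and C = 8x_1 + 7x_2:
  (0, 56/3) → C = 392/3
  (8, 0) → C = 64
  (16/3, 8/3) → C = 184/3
The feasible region is unbounded (it extends along (0, 1), (1, 0)), but C strictly increases along every unbounded feasible direction, so there is no improving ray and the minimum is attained at a vertex.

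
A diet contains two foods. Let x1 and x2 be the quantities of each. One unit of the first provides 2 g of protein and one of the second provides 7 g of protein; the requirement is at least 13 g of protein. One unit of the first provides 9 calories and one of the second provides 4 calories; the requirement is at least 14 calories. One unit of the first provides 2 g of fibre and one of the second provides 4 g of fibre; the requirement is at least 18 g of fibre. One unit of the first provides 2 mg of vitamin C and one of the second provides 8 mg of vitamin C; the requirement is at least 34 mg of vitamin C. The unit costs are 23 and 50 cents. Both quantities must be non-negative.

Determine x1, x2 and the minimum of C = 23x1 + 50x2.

The feasible region is unbounded (it extends along (0, 1), (1, 0)), but C strictly increases along every unbounded feasible direction, so there is no improving ray and the minimum is attained at a vertex.

At the optimal vertex, 2x1 + 4x2 = 18 and 2x1 + 8x2 = 34.
Solving simultaneously gives x1 = 1, x2 = 4.

x1 = 1, x2 = 4, minimum C = 223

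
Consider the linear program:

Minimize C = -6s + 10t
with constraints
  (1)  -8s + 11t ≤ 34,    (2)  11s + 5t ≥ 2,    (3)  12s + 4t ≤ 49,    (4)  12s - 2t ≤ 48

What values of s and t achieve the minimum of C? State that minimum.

At the optimal vertex, 11s + 5t = 2 and 12s - 2t = 48.
Solving simultaneously gives s = 122/41, t = -252/41.

s = 122/41, t = -252/41, minimum C = -3252/41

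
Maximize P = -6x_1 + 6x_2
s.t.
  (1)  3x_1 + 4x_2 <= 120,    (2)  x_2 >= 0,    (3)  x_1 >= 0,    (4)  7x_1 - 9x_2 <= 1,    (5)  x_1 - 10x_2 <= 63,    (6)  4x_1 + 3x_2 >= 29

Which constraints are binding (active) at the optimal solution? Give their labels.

Extreme points and P = -6x_1 + 6x_2:
  (0, 30) → P = 180
  (1084/55, 837/55) → P = -1482/55
  (0, 29/3) → P = 58
  (88/19, 199/57) → P = -130/19

The maximum is at (0, 30). Substituting into each constraint, equality holds for (1) and (3); the remaining constraints have slack.

(1) and (3)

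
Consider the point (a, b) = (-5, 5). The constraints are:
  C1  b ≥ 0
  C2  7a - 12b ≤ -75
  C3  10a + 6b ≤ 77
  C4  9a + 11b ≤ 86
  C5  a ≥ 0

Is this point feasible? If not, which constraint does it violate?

Constraint C5: a = -5, which is not ≥ 0. All other constraints are satisfied.

not feasible — violates C5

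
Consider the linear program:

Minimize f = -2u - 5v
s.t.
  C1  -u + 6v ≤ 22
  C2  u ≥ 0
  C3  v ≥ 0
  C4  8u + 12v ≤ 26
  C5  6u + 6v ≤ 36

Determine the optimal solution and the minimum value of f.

Corner points and f = -2u - 5v:
  (0, 0) → f = 0
  (0, 13/6) → f = -65/6
  (13/4, 0) → f = -13/2

The optimum lies where u = 0 and 8u + 12v = 26.
Solving simultaneously gives u = 0, v = 13/6.

u = 0, v = 13/6, minimum f = -65/6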